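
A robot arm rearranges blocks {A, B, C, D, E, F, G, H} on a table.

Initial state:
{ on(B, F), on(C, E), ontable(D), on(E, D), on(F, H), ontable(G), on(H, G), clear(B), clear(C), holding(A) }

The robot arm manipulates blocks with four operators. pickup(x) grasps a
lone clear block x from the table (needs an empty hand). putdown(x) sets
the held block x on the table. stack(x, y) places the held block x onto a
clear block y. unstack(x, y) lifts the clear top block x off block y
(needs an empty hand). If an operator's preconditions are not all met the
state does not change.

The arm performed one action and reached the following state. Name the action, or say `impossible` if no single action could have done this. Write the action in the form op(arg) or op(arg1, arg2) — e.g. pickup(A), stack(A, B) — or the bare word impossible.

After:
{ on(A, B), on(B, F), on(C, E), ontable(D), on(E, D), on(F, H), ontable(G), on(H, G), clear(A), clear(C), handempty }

stack(A, B)

target: towers=[D/E/C; G/H/F/B/A] holding=-
        putdown(A) → towers=[A; D/E/C; G/H/F/B] holding=-
       stack(A, B) → towers=[D/E/C; G/H/F/B/A] holding=-  ← match
       stack(A, C) → towers=[D/E/C/A; G/H/F/B] holding=-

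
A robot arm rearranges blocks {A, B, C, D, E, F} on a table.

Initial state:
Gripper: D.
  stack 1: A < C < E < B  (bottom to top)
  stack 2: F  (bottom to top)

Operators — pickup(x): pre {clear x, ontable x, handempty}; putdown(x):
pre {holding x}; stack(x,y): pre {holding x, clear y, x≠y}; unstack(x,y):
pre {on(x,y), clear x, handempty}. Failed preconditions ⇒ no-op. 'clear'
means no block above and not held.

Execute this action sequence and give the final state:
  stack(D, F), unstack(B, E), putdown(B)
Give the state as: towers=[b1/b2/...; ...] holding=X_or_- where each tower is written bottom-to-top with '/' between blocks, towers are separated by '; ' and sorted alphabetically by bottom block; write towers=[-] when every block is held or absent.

towers=[A/C/E; B; F/D] holding=-

step 1 (stack(D, F)): towers=[A/C/E/B; F/D] holding=-
step 2 (unstack(B, E)): towers=[A/C/E; F/D] holding=B
step 3 (putdown(B)): towers=[A/C/E; B; F/D] holding=-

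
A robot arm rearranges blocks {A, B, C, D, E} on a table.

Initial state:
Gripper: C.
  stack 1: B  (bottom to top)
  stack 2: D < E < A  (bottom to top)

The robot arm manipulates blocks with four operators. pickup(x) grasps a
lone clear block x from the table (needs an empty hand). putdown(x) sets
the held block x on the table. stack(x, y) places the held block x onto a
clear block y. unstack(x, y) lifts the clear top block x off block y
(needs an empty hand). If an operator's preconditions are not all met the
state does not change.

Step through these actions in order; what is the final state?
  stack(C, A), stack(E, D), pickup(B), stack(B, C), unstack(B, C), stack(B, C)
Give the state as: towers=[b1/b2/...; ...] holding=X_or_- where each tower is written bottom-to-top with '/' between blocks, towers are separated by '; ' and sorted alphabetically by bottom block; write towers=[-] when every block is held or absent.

step 1 (stack(C, A)): towers=[B; D/E/A/C] holding=-
step 2 (stack(E, D)) [no-op]: towers=[B; D/E/A/C] holding=-
step 3 (pickup(B)): towers=[D/E/A/C] holding=B
step 4 (stack(B, C)): towers=[D/E/A/C/B] holding=-
step 5 (unstack(B, C)): towers=[D/E/A/C] holding=B
step 6 (stack(B, C)): towers=[D/E/A/C/B] holding=-

towers=[D/E/A/C/B] holding=-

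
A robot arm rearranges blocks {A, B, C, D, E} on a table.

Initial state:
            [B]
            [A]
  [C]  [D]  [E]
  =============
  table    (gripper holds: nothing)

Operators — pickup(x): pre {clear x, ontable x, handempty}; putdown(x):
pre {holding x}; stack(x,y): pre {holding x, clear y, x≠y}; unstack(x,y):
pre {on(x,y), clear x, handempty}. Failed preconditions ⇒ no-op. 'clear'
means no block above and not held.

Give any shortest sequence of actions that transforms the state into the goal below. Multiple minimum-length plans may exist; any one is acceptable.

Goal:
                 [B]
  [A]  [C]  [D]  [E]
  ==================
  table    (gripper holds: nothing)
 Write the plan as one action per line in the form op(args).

unstack(B, A)
putdown(B)
unstack(A, E)
putdown(A)
pickup(B)
stack(B, E)

step 1 (unstack(B, A)): towers=[C; D; E/A] holding=B
step 2 (putdown(B)): towers=[B; C; D; E/A] holding=-
step 3 (unstack(A, E)): towers=[B; C; D; E] holding=A
step 4 (putdown(A)): towers=[A; B; C; D; E] holding=-
step 5 (pickup(B)): towers=[A; C; D; E] holding=B
step 6 (stack(B, E)): towers=[A; C; D; E/B] holding=-
goal check: towers=[A; C; D; E/B] holding=- — reached (length 6, optimal by BFS)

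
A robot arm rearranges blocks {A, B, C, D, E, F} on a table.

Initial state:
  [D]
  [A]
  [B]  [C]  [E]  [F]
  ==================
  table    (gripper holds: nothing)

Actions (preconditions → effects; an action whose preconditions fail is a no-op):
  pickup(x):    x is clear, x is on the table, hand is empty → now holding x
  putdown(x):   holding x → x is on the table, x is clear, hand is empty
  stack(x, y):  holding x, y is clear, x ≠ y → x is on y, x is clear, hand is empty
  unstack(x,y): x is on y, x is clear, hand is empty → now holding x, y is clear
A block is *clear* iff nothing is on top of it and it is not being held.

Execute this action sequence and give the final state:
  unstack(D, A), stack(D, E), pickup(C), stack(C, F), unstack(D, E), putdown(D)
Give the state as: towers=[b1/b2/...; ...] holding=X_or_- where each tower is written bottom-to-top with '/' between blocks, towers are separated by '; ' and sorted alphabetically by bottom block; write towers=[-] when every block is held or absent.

step 1 (unstack(D, A)): towers=[B/A; C; E; F] holding=D
step 2 (stack(D, E)): towers=[B/A; C; E/D; F] holding=-
step 3 (pickup(C)): towers=[B/A; E/D; F] holding=C
step 4 (stack(C, F)): towers=[B/A; E/D; F/C] holding=-
step 5 (unstack(D, E)): towers=[B/A; E; F/C] holding=D
step 6 (putdown(D)): towers=[B/A; D; E; F/C] holding=-

towers=[B/A; D; E; F/C] holding=-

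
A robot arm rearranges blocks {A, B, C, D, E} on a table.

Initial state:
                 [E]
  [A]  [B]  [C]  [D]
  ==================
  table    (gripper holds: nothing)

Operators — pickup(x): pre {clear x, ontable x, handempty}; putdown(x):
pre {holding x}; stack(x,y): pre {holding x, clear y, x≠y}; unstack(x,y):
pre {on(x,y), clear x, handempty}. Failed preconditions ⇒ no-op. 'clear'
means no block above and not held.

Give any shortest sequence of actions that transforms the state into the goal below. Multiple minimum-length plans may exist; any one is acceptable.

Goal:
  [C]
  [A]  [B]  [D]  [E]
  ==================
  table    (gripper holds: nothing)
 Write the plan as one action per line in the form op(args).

unstack(E, D)
putdown(E)
pickup(C)
stack(C, A)

step 1 (unstack(E, D)): towers=[A; B; C; D] holding=E
step 2 (putdown(E)): towers=[A; B; C; D; E] holding=-
step 3 (pickup(C)): towers=[A; B; D; E] holding=C
step 4 (stack(C, A)): towers=[A/C; B; D; E] holding=-
goal check: towers=[A/C; B; D; E] holding=- — reached (length 4, optimal by BFS)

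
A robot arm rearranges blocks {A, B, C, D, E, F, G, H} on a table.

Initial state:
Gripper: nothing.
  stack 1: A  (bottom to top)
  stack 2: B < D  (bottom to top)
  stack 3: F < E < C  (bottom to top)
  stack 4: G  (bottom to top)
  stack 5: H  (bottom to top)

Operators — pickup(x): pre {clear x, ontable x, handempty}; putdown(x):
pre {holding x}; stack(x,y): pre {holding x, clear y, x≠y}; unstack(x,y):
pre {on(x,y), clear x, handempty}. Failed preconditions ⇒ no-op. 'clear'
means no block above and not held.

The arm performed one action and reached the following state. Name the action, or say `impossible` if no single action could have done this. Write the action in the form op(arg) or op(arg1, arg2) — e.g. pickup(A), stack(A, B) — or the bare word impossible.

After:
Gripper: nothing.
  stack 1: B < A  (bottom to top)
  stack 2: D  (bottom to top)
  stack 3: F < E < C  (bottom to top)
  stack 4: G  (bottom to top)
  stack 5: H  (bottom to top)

target: towers=[B/A; D; F/E/C; G; H] holding=-
         pickup(G) → towers=[A; B/D; F/E/C; H] holding=G
         pickup(A) → towers=[B/D; F/E/C; G; H] holding=A
         pickup(H) → towers=[A; B/D; F/E/C; G] holding=H
     unstack(D, B) → towers=[A; B; F/E/C; G; H] holding=D
     unstack(C, E) → towers=[A; B/D; F/E; G; H] holding=C
none of the 5 applicable actions match → impossible

impossible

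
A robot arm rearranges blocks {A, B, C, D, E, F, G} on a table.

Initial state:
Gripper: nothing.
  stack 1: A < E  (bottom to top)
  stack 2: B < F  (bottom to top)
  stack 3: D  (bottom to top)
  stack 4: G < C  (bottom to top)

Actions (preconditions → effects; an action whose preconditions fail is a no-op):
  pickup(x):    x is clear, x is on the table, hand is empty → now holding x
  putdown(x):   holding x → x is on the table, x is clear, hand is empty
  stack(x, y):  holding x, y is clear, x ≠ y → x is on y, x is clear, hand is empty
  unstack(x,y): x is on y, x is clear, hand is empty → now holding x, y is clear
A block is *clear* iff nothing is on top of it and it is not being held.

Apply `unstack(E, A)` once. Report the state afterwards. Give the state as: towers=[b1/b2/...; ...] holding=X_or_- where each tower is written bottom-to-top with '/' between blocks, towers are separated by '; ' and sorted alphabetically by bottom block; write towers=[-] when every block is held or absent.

towers=[A; B/F; D; G/C] holding=E

before: towers=[A/E; B/F; D; G/C] holding=-
pre[unstack(E, A)]: on(E,A) ok, clear(E) ok, handempty ok
all met → apply unstack(E, A)
after:  towers=[A; B/F; D; G/C] holding=E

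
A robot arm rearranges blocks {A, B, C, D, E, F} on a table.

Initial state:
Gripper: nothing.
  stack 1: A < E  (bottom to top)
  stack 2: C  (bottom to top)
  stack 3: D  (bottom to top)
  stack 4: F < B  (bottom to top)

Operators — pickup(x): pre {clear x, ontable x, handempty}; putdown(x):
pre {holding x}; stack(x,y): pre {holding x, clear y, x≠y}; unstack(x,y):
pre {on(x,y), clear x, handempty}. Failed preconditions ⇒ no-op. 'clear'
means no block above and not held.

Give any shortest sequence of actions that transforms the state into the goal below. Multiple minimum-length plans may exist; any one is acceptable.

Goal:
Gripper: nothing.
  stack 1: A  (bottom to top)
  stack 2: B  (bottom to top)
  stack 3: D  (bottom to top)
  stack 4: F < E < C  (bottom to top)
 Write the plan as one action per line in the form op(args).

unstack(B, F)
putdown(B)
unstack(E, A)
stack(E, F)
pickup(C)
stack(C, E)

step 1 (unstack(B, F)): towers=[A/E; C; D; F] holding=B
step 2 (putdown(B)): towers=[A/E; B; C; D; F] holding=-
step 3 (unstack(E, A)): towers=[A; B; C; D; F] holding=E
step 4 (stack(E, F)): towers=[A; B; C; D; F/E] holding=-
step 5 (pickup(C)): towers=[A; B; D; F/E] holding=C
step 6 (stack(C, E)): towers=[A; B; D; F/E/C] holding=-
goal check: towers=[A; B; D; F/E/C] holding=- — reached (length 6, optimal by BFS)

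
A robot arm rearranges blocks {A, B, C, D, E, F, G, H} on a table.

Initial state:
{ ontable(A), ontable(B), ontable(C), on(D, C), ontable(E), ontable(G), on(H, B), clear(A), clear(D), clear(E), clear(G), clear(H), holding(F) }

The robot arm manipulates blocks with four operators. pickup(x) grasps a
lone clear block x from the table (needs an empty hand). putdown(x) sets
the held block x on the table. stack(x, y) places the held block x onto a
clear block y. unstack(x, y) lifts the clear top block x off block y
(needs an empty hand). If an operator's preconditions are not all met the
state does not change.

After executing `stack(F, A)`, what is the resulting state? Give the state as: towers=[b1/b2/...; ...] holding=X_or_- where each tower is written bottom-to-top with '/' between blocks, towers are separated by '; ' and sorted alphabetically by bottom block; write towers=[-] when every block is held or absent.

before: towers=[A; B/H; C/D; E; G] holding=F
pre[stack(F, A)]: holding(F) yes, clear(A) yes, F≠A yes
all met → apply stack(F, A)
after:  towers=[A/F; B/H; C/D; E; G] holding=-

towers=[A/F; B/H; C/D; E; G] holding=-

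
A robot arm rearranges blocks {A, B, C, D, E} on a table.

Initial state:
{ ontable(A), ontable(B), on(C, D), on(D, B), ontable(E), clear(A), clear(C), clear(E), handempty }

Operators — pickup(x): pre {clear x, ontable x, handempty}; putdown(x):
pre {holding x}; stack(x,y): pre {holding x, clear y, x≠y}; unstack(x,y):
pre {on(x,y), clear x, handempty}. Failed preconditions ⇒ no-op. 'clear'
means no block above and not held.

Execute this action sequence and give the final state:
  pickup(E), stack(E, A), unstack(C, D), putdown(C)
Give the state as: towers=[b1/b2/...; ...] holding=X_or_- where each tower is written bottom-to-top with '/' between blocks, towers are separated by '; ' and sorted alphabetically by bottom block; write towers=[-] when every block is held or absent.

step 1 (pickup(E)): towers=[A; B/D/C] holding=E
step 2 (stack(E, A)): towers=[A/E; B/D/C] holding=-
step 3 (unstack(C, D)): towers=[A/E; B/D] holding=C
step 4 (putdown(C)): towers=[A/E; B/D; C] holding=-

towers=[A/E; B/D; C] holding=-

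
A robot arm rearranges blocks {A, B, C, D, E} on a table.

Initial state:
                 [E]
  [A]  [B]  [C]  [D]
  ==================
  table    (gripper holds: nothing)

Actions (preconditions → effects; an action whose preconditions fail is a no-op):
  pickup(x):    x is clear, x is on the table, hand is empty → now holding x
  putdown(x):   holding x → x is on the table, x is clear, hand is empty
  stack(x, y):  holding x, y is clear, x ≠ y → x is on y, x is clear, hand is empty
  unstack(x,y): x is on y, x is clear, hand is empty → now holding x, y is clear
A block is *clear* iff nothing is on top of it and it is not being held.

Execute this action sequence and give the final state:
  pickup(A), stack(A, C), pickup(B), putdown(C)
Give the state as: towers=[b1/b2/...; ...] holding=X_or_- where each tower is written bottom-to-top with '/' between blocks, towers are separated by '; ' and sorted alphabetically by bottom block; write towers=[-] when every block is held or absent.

towers=[C/A; D/E] holding=B

step 1 (pickup(A)): towers=[B; C; D/E] holding=A
step 2 (stack(A, C)): towers=[B; C/A; D/E] holding=-
step 3 (pickup(B)): towers=[C/A; D/E] holding=B
step 4 (putdown(C)) [no-op]: towers=[C/A; D/E] holding=B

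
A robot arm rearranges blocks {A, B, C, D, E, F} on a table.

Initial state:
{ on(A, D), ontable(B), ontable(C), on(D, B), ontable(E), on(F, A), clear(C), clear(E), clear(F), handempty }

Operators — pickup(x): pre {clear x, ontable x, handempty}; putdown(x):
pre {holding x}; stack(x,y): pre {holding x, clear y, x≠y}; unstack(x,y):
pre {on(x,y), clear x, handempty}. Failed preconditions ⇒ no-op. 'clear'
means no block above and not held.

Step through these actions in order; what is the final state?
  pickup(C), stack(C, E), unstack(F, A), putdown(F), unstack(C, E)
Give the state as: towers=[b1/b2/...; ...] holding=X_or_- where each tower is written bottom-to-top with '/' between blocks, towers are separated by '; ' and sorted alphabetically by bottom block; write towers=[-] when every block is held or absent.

towers=[B/D/A; E; F] holding=C

step 1 (pickup(C)): towers=[B/D/A/F; E] holding=C
step 2 (stack(C, E)): towers=[B/D/A/F; E/C] holding=-
step 3 (unstack(F, A)): towers=[B/D/A; E/C] holding=F
step 4 (putdown(F)): towers=[B/D/A; E/C; F] holding=-
step 5 (unstack(C, E)): towers=[B/D/A; E; F] holding=C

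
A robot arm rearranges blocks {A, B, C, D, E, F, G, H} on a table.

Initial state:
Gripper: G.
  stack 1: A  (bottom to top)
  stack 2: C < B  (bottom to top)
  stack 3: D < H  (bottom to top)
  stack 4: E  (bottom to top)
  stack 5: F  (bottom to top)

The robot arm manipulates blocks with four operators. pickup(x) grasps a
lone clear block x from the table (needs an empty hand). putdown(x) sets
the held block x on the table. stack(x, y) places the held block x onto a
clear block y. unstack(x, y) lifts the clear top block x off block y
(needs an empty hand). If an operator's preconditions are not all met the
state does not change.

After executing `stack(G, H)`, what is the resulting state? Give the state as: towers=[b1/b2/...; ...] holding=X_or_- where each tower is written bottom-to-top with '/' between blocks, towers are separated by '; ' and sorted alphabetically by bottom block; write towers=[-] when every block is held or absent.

towers=[A; C/B; D/H/G; E; F] holding=-

before: towers=[A; C/B; D/H; E; F] holding=G
pre[stack(G, H)]: holding(G) ok, clear(H) ok, G≠H ok
all met → apply stack(G, H)
after:  towers=[A; C/B; D/H/G; E; F] holding=-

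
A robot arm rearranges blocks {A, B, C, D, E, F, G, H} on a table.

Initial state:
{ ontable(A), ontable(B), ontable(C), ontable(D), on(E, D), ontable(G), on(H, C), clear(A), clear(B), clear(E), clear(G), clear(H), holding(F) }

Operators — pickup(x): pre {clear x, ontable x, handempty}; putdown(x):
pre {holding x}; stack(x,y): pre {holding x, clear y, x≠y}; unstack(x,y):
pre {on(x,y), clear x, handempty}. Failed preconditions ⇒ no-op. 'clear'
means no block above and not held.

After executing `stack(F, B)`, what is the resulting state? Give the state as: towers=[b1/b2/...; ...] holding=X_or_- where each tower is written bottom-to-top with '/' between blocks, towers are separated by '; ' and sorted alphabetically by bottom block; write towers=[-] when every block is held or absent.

towers=[A; B/F; C/H; D/E; G] holding=-

before: towers=[A; B; C/H; D/E; G] holding=F
pre[stack(F, B)]: holding(F) yes, clear(B) yes, F≠B yes
all met → apply stack(F, B)
after:  towers=[A; B/F; C/H; D/E; G] holding=-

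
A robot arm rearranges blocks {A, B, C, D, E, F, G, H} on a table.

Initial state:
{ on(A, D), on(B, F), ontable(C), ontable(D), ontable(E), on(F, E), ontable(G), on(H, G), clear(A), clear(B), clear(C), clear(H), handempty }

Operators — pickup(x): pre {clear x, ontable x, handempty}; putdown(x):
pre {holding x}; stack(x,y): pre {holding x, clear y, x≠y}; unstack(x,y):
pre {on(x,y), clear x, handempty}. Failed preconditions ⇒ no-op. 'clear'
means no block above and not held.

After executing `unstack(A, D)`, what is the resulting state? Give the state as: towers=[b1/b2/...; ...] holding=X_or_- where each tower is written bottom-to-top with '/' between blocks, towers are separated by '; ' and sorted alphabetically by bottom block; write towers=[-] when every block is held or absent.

before: towers=[C; D/A; E/F/B; G/H] holding=-
pre[unstack(A, D)]: on(A,D) ✓, clear(A) ✓, handempty ✓
all met → apply unstack(A, D)
after:  towers=[C; D; E/F/B; G/H] holding=A

towers=[C; D; E/F/B; G/H] holding=A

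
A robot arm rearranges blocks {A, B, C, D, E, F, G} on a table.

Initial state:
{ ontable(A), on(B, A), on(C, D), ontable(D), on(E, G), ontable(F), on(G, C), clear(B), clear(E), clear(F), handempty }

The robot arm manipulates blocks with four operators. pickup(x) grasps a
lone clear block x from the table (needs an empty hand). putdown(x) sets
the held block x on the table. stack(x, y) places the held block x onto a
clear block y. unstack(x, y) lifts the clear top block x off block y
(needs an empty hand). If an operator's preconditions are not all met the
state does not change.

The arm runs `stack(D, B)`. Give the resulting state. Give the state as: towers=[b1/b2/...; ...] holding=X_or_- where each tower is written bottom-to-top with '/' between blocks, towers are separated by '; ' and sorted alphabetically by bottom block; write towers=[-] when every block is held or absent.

before: towers=[A/B; D/C/G/E; F] holding=-
pre[stack(D, B)]: holding(D) ✗, clear(B) ✓, D≠B ✓
holding(D) unmet → stack(D, B) is a no-op
after:  towers=[A/B; D/C/G/E; F] holding=-

towers=[A/B; D/C/G/E; F] holding=-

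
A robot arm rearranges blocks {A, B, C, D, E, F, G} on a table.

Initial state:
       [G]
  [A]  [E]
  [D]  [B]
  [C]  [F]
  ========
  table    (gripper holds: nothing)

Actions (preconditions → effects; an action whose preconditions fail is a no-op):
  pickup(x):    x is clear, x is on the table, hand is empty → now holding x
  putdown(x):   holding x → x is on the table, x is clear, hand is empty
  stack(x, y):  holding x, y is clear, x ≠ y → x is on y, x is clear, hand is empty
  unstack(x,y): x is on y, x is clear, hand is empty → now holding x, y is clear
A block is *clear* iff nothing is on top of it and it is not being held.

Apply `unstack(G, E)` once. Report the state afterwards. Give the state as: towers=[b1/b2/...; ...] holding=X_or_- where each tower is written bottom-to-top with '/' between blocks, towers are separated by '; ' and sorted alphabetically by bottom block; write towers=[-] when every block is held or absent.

before: towers=[C/D/A; F/B/E/G] holding=-
pre[unstack(G, E)]: on(G,E) ✓, clear(G) ✓, handempty ✓
all met → apply unstack(G, E)
after:  towers=[C/D/A; F/B/E] holding=G

towers=[C/D/A; F/B/E] holding=G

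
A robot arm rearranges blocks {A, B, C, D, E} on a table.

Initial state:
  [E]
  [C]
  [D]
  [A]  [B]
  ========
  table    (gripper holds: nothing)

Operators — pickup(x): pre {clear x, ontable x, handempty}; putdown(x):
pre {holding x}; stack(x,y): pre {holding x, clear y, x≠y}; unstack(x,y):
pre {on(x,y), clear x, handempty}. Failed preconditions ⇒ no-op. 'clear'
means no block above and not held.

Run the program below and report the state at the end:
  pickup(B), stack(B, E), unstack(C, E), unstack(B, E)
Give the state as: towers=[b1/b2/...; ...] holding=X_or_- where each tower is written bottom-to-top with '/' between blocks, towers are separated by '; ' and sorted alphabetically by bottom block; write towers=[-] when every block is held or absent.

step 1 (pickup(B)): towers=[A/D/C/E] holding=B
step 2 (stack(B, E)): towers=[A/D/C/E/B] holding=-
step 3 (unstack(C, E)) [no-op]: towers=[A/D/C/E/B] holding=-
step 4 (unstack(B, E)): towers=[A/D/C/E] holding=B

towers=[A/D/C/E] holding=B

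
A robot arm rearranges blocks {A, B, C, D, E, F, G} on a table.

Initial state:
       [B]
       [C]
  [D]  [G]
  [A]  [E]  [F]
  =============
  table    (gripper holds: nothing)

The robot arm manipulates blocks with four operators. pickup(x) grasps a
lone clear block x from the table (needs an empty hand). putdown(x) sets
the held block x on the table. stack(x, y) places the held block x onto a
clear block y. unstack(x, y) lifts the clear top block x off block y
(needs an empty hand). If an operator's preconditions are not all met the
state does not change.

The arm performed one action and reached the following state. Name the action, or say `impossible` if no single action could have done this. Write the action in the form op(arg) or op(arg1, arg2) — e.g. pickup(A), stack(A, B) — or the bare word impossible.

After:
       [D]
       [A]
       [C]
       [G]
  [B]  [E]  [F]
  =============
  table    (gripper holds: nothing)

target: towers=[B; E/G/C/A/D; F] holding=-
     unstack(B, C) → towers=[A/D; E/G/C; F] holding=B
         pickup(F) → towers=[A/D; E/G/C/B] holding=F
     unstack(D, A) → towers=[A; E/G/C/B; F] holding=D
none of the 3 applicable actions match → impossible

impossible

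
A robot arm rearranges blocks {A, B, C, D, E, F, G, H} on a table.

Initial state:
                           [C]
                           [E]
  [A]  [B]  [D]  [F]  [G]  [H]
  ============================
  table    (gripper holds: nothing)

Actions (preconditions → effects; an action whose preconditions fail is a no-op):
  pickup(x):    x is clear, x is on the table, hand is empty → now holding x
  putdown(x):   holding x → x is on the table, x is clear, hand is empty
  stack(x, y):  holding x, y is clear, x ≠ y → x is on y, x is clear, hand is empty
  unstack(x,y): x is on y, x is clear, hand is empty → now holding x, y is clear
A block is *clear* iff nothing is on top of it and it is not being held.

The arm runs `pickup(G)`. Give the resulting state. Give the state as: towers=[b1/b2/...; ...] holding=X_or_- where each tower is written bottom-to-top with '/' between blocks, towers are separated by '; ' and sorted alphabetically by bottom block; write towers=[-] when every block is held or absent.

before: towers=[A; B; D; F; G; H/E/C] holding=-
pre[pickup(G)]: clear(G) ok, ontable(G) ok, handempty ok
all met → apply pickup(G)
after:  towers=[A; B; D; F; H/E/C] holding=G

towers=[A; B; D; F; H/E/C] holding=G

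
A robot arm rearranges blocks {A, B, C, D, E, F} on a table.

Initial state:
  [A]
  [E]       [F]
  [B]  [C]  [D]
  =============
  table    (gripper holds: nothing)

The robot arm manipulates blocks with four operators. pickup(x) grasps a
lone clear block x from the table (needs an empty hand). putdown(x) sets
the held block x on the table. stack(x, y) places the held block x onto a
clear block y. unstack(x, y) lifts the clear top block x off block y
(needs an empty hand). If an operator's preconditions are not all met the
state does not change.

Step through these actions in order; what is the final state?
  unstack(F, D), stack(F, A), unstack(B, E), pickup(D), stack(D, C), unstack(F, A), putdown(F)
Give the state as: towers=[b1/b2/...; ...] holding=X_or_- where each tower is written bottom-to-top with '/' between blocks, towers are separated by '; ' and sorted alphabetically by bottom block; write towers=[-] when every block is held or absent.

step 1 (unstack(F, D)): towers=[B/E/A; C; D] holding=F
step 2 (stack(F, A)): towers=[B/E/A/F; C; D] holding=-
step 3 (unstack(B, E)) [no-op]: towers=[B/E/A/F; C; D] holding=-
step 4 (pickup(D)): towers=[B/E/A/F; C] holding=D
step 5 (stack(D, C)): towers=[B/E/A/F; C/D] holding=-
step 6 (unstack(F, A)): towers=[B/E/A; C/D] holding=F
step 7 (putdown(F)): towers=[B/E/A; C/D; F] holding=-

towers=[B/E/A; C/D; F] holding=-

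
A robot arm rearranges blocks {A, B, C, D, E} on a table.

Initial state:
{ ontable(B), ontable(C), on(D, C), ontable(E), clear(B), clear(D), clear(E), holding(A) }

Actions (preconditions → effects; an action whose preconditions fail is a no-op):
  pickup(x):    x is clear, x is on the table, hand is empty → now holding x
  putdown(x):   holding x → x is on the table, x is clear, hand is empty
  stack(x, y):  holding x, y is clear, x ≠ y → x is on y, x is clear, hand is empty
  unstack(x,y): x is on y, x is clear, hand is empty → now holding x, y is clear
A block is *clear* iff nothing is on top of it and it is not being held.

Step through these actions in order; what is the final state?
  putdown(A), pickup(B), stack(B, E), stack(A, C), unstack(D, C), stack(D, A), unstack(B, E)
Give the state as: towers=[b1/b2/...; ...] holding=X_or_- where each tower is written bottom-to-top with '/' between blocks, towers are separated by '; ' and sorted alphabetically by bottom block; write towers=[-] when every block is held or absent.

towers=[A/D; C; E] holding=B

step 1 (putdown(A)): towers=[A; B; C/D; E] holding=-
step 2 (pickup(B)): towers=[A; C/D; E] holding=B
step 3 (stack(B, E)): towers=[A; C/D; E/B] holding=-
step 4 (stack(A, C)) [no-op]: towers=[A; C/D; E/B] holding=-
step 5 (unstack(D, C)): towers=[A; C; E/B] holding=D
step 6 (stack(D, A)): towers=[A/D; C; E/B] holding=-
step 7 (unstack(B, E)): towers=[A/D; C; E] holding=B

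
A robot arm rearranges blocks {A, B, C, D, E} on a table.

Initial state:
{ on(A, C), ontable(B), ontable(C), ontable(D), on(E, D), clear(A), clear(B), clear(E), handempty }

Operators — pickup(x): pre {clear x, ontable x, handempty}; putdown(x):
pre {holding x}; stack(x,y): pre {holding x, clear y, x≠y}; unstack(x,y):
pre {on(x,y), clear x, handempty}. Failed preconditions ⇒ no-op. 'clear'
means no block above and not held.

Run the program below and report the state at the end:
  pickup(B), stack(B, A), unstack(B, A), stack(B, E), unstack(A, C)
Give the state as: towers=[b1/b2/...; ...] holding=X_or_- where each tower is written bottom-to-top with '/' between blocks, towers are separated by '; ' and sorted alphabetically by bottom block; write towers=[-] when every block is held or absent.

towers=[C; D/E/B] holding=A

step 1 (pickup(B)): towers=[C/A; D/E] holding=B
step 2 (stack(B, A)): towers=[C/A/B; D/E] holding=-
step 3 (unstack(B, A)): towers=[C/A; D/E] holding=B
step 4 (stack(B, E)): towers=[C/A; D/E/B] holding=-
step 5 (unstack(A, C)): towers=[C; D/E/B] holding=A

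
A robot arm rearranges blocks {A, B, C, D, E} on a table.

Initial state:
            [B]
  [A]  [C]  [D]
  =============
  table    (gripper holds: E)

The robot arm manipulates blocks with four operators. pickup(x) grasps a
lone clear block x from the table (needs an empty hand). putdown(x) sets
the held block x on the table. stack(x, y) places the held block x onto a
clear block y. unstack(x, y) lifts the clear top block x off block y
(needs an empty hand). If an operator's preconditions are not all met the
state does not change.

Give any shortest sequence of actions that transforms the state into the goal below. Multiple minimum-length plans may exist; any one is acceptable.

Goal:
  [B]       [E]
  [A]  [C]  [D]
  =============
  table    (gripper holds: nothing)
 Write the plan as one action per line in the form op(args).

putdown(E)
unstack(B, D)
stack(B, A)
pickup(E)
stack(E, D)

step 1 (putdown(E)): towers=[A; C; D/B; E] holding=-
step 2 (unstack(B, D)): towers=[A; C; D; E] holding=B
step 3 (stack(B, A)): towers=[A/B; C; D; E] holding=-
step 4 (pickup(E)): towers=[A/B; C; D] holding=E
step 5 (stack(E, D)): towers=[A/B; C; D/E] holding=-
goal check: towers=[A/B; C; D/E] holding=- — reached (length 5, optimal by BFS)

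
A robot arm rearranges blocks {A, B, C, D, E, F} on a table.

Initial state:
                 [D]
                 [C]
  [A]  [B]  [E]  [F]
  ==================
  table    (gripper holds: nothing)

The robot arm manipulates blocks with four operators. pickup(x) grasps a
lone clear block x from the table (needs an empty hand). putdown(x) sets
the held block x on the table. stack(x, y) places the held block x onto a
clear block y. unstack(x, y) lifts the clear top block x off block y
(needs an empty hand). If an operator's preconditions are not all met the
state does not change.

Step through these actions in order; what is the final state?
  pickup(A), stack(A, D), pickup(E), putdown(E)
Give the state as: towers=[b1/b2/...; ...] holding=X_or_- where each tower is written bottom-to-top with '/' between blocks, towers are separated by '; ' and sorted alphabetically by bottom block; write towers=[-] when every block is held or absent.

towers=[B; E; F/C/D/A] holding=-

step 1 (pickup(A)): towers=[B; E; F/C/D] holding=A
step 2 (stack(A, D)): towers=[B; E; F/C/D/A] holding=-
step 3 (pickup(E)): towers=[B; F/C/D/A] holding=E
step 4 (putdown(E)): towers=[B; E; F/C/D/A] holding=-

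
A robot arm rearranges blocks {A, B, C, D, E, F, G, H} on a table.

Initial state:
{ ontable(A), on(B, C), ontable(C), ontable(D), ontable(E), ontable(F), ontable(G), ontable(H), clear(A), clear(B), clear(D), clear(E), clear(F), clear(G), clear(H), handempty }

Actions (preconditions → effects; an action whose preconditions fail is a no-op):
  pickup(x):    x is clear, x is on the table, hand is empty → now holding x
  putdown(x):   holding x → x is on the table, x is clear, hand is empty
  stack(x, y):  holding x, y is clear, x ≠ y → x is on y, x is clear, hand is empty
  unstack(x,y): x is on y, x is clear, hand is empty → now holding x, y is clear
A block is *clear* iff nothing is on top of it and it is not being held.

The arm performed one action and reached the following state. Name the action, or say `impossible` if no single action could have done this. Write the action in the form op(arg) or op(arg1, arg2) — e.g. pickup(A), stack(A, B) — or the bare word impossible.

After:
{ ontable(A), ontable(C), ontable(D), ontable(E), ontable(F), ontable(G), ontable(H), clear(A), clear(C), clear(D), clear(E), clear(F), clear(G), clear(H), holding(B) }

unstack(B, C)

target: towers=[A; C; D; E; F; G; H] holding=B
         pickup(G) → towers=[A; C/B; D; E; F; H] holding=G
         pickup(A) → towers=[C/B; D; E; F; G; H] holding=A
         pickup(E) → towers=[A; C/B; D; F; G; H] holding=E
         pickup(H) → towers=[A; C/B; D; E; F; G] holding=H
     unstack(B, C) → towers=[A; C; D; E; F; G; H] holding=B  ← match
         pickup(F) → towers=[A; C/B; D; E; G; H] holding=F
         pickup(D) → towers=[A; C/B; E; F; G; H] holding=D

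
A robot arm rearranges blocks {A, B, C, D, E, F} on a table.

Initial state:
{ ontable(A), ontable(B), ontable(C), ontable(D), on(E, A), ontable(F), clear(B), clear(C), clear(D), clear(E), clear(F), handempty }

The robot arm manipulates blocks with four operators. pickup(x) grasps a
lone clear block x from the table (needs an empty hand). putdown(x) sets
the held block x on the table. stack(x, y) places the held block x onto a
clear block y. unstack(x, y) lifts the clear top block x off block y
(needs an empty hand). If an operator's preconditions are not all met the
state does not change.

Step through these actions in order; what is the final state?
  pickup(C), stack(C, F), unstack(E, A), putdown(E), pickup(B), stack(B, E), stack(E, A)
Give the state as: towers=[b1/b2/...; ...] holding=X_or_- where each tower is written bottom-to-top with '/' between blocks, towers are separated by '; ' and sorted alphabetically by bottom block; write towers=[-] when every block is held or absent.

towers=[A; D; E/B; F/C] holding=-

step 1 (pickup(C)): towers=[A/E; B; D; F] holding=C
step 2 (stack(C, F)): towers=[A/E; B; D; F/C] holding=-
step 3 (unstack(E, A)): towers=[A; B; D; F/C] holding=E
step 4 (putdown(E)): towers=[A; B; D; E; F/C] holding=-
step 5 (pickup(B)): towers=[A; D; E; F/C] holding=B
step 6 (stack(B, E)): towers=[A; D; E/B; F/C] holding=-
step 7 (stack(E, A)) [no-op]: towers=[A; D; E/B; F/C] holding=-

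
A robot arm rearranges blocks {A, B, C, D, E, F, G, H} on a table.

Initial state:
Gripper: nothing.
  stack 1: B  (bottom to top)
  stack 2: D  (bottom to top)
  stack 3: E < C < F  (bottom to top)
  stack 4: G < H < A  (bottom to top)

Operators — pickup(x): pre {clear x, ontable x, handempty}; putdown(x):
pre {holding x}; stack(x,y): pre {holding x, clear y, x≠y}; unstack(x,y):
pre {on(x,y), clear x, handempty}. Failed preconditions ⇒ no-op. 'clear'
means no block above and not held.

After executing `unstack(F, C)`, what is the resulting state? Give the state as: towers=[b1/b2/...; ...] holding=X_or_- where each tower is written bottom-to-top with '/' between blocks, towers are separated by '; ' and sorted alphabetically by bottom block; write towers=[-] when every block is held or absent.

before: towers=[B; D; E/C/F; G/H/A] holding=-
pre[unstack(F, C)]: on(F,C) ✓, clear(F) ✓, handempty ✓
all met → apply unstack(F, C)
after:  towers=[B; D; E/C; G/H/A] holding=F

towers=[B; D; E/C; G/H/A] holding=F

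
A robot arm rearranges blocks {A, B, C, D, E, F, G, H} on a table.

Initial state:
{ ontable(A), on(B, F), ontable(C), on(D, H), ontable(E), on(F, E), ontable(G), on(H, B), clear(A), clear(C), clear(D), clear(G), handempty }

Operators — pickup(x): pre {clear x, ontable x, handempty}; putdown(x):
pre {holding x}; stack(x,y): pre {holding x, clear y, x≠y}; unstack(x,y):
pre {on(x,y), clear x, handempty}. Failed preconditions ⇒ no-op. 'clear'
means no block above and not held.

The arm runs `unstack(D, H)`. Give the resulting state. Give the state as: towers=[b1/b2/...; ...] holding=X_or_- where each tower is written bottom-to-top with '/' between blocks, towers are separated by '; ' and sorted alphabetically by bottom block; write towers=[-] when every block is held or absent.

before: towers=[A; C; E/F/B/H/D; G] holding=-
pre[unstack(D, H)]: on(D,H) yes, clear(D) yes, handempty yes
all met → apply unstack(D, H)
after:  towers=[A; C; E/F/B/H; G] holding=D

towers=[A; C; E/F/B/H; G] holding=D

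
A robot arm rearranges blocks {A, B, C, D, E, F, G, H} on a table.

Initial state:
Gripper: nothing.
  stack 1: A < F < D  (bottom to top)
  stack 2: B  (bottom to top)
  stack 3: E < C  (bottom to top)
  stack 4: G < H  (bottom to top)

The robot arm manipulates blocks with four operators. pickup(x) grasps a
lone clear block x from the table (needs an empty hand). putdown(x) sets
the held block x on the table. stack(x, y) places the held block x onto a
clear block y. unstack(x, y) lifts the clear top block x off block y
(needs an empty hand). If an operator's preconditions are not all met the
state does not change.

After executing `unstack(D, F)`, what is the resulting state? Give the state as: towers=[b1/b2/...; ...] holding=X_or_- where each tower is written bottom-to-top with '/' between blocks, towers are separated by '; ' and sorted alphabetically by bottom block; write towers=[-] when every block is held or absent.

towers=[A/F; B; E/C; G/H] holding=D

before: towers=[A/F/D; B; E/C; G/H] holding=-
pre[unstack(D, F)]: on(D,F) ok, clear(D) ok, handempty ok
all met → apply unstack(D, F)
after:  towers=[A/F; B; E/C; G/H] holding=D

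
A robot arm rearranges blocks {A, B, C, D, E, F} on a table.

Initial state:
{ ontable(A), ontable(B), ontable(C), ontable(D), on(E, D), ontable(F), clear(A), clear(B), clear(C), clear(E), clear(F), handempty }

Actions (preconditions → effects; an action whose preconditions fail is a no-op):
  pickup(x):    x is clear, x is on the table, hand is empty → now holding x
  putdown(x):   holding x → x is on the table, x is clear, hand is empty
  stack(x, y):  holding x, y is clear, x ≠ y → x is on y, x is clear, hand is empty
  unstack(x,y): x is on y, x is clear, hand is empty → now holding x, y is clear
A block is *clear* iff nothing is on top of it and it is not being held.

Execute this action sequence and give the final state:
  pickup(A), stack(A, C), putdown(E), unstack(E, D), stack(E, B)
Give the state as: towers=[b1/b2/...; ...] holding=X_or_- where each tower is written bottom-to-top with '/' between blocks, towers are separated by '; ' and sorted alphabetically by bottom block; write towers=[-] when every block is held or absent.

step 1 (pickup(A)): towers=[B; C; D/E; F] holding=A
step 2 (stack(A, C)): towers=[B; C/A; D/E; F] holding=-
step 3 (putdown(E)) [no-op]: towers=[B; C/A; D/E; F] holding=-
step 4 (unstack(E, D)): towers=[B; C/A; D; F] holding=E
step 5 (stack(E, B)): towers=[B/E; C/A; D; F] holding=-

towers=[B/E; C/A; D; F] holding=-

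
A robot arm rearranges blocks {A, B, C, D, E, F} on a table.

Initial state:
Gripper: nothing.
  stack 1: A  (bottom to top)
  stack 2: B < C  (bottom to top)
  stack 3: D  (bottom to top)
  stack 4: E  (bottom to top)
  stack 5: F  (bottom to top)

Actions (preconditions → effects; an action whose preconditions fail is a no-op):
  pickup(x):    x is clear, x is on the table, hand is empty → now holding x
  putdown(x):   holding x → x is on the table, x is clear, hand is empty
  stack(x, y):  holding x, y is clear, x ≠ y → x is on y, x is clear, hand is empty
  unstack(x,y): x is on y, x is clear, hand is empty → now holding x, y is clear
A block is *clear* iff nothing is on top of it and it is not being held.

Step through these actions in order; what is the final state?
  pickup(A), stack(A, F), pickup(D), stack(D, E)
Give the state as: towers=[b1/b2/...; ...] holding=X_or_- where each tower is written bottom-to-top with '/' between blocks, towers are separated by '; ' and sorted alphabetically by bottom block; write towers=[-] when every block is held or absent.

step 1 (pickup(A)): towers=[B/C; D; E; F] holding=A
step 2 (stack(A, F)): towers=[B/C; D; E; F/A] holding=-
step 3 (pickup(D)): towers=[B/C; E; F/A] holding=D
step 4 (stack(D, E)): towers=[B/C; E/D; F/A] holding=-

towers=[B/C; E/D; F/A] holding=-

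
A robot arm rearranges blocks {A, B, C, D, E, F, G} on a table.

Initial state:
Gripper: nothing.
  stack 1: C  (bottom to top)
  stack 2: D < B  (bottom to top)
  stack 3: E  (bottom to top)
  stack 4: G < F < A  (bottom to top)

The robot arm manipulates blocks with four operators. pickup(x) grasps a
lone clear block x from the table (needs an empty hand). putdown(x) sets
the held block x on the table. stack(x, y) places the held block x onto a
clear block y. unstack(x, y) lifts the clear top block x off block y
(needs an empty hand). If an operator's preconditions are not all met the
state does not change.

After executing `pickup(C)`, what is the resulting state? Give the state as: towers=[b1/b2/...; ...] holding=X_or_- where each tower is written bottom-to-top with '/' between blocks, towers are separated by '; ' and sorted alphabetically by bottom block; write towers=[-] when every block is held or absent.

before: towers=[C; D/B; E; G/F/A] holding=-
pre[pickup(C)]: clear(C) ok, ontable(C) ok, handempty ok
all met → apply pickup(C)
after:  towers=[D/B; E; G/F/A] holding=C

towers=[D/B; E; G/F/A] holding=C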